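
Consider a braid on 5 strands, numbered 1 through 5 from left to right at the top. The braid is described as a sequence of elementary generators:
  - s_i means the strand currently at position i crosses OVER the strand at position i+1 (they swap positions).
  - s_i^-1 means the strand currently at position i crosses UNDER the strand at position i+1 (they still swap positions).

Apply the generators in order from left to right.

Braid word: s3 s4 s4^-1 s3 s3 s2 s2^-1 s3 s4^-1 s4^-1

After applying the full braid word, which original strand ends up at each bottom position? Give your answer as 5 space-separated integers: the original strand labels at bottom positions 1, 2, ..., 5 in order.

Gen 1 (s3): strand 3 crosses over strand 4. Perm now: [1 2 4 3 5]
Gen 2 (s4): strand 3 crosses over strand 5. Perm now: [1 2 4 5 3]
Gen 3 (s4^-1): strand 5 crosses under strand 3. Perm now: [1 2 4 3 5]
Gen 4 (s3): strand 4 crosses over strand 3. Perm now: [1 2 3 4 5]
Gen 5 (s3): strand 3 crosses over strand 4. Perm now: [1 2 4 3 5]
Gen 6 (s2): strand 2 crosses over strand 4. Perm now: [1 4 2 3 5]
Gen 7 (s2^-1): strand 4 crosses under strand 2. Perm now: [1 2 4 3 5]
Gen 8 (s3): strand 4 crosses over strand 3. Perm now: [1 2 3 4 5]
Gen 9 (s4^-1): strand 4 crosses under strand 5. Perm now: [1 2 3 5 4]
Gen 10 (s4^-1): strand 5 crosses under strand 4. Perm now: [1 2 3 4 5]

Answer: 1 2 3 4 5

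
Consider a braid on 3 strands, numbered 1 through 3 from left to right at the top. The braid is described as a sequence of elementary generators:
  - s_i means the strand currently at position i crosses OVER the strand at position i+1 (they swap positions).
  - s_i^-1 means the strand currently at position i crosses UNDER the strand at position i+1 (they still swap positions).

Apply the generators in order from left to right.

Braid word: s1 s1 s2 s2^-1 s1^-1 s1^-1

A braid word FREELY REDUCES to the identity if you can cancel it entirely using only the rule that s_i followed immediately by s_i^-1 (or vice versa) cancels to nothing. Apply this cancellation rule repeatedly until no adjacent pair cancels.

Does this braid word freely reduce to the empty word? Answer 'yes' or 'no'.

Answer: yes

Derivation:
Gen 1 (s1): push. Stack: [s1]
Gen 2 (s1): push. Stack: [s1 s1]
Gen 3 (s2): push. Stack: [s1 s1 s2]
Gen 4 (s2^-1): cancels prior s2. Stack: [s1 s1]
Gen 5 (s1^-1): cancels prior s1. Stack: [s1]
Gen 6 (s1^-1): cancels prior s1. Stack: []
Reduced word: (empty)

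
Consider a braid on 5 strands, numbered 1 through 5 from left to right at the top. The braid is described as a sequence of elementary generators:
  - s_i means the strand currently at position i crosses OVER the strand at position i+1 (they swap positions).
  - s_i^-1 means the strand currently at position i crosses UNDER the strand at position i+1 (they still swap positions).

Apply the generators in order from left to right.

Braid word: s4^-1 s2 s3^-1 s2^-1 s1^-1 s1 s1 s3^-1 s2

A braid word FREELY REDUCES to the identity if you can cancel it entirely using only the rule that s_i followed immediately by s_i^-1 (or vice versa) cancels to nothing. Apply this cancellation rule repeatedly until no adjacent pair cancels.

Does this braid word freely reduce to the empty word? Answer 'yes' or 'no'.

Gen 1 (s4^-1): push. Stack: [s4^-1]
Gen 2 (s2): push. Stack: [s4^-1 s2]
Gen 3 (s3^-1): push. Stack: [s4^-1 s2 s3^-1]
Gen 4 (s2^-1): push. Stack: [s4^-1 s2 s3^-1 s2^-1]
Gen 5 (s1^-1): push. Stack: [s4^-1 s2 s3^-1 s2^-1 s1^-1]
Gen 6 (s1): cancels prior s1^-1. Stack: [s4^-1 s2 s3^-1 s2^-1]
Gen 7 (s1): push. Stack: [s4^-1 s2 s3^-1 s2^-1 s1]
Gen 8 (s3^-1): push. Stack: [s4^-1 s2 s3^-1 s2^-1 s1 s3^-1]
Gen 9 (s2): push. Stack: [s4^-1 s2 s3^-1 s2^-1 s1 s3^-1 s2]
Reduced word: s4^-1 s2 s3^-1 s2^-1 s1 s3^-1 s2

Answer: no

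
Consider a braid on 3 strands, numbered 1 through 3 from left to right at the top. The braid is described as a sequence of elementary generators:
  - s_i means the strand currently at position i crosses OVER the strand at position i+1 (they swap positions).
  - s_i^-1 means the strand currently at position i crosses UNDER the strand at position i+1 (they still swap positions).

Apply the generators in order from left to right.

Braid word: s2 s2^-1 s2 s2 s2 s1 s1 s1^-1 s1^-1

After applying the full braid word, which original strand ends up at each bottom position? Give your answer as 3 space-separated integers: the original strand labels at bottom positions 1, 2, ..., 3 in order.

Gen 1 (s2): strand 2 crosses over strand 3. Perm now: [1 3 2]
Gen 2 (s2^-1): strand 3 crosses under strand 2. Perm now: [1 2 3]
Gen 3 (s2): strand 2 crosses over strand 3. Perm now: [1 3 2]
Gen 4 (s2): strand 3 crosses over strand 2. Perm now: [1 2 3]
Gen 5 (s2): strand 2 crosses over strand 3. Perm now: [1 3 2]
Gen 6 (s1): strand 1 crosses over strand 3. Perm now: [3 1 2]
Gen 7 (s1): strand 3 crosses over strand 1. Perm now: [1 3 2]
Gen 8 (s1^-1): strand 1 crosses under strand 3. Perm now: [3 1 2]
Gen 9 (s1^-1): strand 3 crosses under strand 1. Perm now: [1 3 2]

Answer: 1 3 2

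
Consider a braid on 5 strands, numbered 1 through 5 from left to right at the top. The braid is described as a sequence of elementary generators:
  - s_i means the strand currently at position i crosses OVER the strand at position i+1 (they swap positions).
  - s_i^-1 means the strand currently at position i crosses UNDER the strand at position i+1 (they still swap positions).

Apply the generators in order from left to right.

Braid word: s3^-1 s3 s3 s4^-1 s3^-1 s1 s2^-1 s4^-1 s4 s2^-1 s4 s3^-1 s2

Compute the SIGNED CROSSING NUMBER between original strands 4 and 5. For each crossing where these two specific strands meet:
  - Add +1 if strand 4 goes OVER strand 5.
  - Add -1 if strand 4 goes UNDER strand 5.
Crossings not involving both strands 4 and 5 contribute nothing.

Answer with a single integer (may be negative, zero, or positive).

Gen 1: crossing 3x4. Both 4&5? no. Sum: 0
Gen 2: crossing 4x3. Both 4&5? no. Sum: 0
Gen 3: crossing 3x4. Both 4&5? no. Sum: 0
Gen 4: crossing 3x5. Both 4&5? no. Sum: 0
Gen 5: 4 under 5. Both 4&5? yes. Contrib: -1. Sum: -1
Gen 6: crossing 1x2. Both 4&5? no. Sum: -1
Gen 7: crossing 1x5. Both 4&5? no. Sum: -1
Gen 8: crossing 4x3. Both 4&5? no. Sum: -1
Gen 9: crossing 3x4. Both 4&5? no. Sum: -1
Gen 10: crossing 5x1. Both 4&5? no. Sum: -1
Gen 11: crossing 4x3. Both 4&5? no. Sum: -1
Gen 12: crossing 5x3. Both 4&5? no. Sum: -1
Gen 13: crossing 1x3. Both 4&5? no. Sum: -1

Answer: -1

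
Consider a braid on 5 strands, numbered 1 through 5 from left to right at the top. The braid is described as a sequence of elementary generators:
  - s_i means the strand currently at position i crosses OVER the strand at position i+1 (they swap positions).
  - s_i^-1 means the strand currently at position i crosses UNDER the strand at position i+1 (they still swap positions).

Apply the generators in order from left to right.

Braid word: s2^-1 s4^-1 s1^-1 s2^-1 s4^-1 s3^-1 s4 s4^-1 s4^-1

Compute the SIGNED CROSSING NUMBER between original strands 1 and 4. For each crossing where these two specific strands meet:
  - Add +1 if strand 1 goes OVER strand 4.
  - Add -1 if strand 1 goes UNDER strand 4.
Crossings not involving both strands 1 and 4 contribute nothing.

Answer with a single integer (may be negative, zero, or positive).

Answer: -1

Derivation:
Gen 1: crossing 2x3. Both 1&4? no. Sum: 0
Gen 2: crossing 4x5. Both 1&4? no. Sum: 0
Gen 3: crossing 1x3. Both 1&4? no. Sum: 0
Gen 4: crossing 1x2. Both 1&4? no. Sum: 0
Gen 5: crossing 5x4. Both 1&4? no. Sum: 0
Gen 6: 1 under 4. Both 1&4? yes. Contrib: -1. Sum: -1
Gen 7: crossing 1x5. Both 1&4? no. Sum: -1
Gen 8: crossing 5x1. Both 1&4? no. Sum: -1
Gen 9: crossing 1x5. Both 1&4? no. Sum: -1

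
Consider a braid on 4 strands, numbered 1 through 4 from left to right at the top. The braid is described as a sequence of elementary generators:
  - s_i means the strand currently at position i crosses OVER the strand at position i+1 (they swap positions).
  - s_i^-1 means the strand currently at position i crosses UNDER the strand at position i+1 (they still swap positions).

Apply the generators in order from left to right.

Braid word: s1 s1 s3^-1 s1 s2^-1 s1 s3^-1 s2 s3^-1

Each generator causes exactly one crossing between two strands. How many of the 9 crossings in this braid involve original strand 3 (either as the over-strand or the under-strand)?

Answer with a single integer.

Answer: 3

Derivation:
Gen 1: crossing 1x2. Involves strand 3? no. Count so far: 0
Gen 2: crossing 2x1. Involves strand 3? no. Count so far: 0
Gen 3: crossing 3x4. Involves strand 3? yes. Count so far: 1
Gen 4: crossing 1x2. Involves strand 3? no. Count so far: 1
Gen 5: crossing 1x4. Involves strand 3? no. Count so far: 1
Gen 6: crossing 2x4. Involves strand 3? no. Count so far: 1
Gen 7: crossing 1x3. Involves strand 3? yes. Count so far: 2
Gen 8: crossing 2x3. Involves strand 3? yes. Count so far: 3
Gen 9: crossing 2x1. Involves strand 3? no. Count so far: 3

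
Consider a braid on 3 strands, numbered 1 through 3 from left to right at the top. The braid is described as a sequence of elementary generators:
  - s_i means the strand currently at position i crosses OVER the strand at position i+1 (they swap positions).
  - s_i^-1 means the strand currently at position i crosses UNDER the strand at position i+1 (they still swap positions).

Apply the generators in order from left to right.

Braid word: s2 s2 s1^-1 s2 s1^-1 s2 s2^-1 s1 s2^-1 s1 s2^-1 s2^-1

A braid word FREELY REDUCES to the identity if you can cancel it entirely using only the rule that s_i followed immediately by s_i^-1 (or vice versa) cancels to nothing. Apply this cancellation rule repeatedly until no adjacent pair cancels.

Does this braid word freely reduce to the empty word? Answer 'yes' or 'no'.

Answer: yes

Derivation:
Gen 1 (s2): push. Stack: [s2]
Gen 2 (s2): push. Stack: [s2 s2]
Gen 3 (s1^-1): push. Stack: [s2 s2 s1^-1]
Gen 4 (s2): push. Stack: [s2 s2 s1^-1 s2]
Gen 5 (s1^-1): push. Stack: [s2 s2 s1^-1 s2 s1^-1]
Gen 6 (s2): push. Stack: [s2 s2 s1^-1 s2 s1^-1 s2]
Gen 7 (s2^-1): cancels prior s2. Stack: [s2 s2 s1^-1 s2 s1^-1]
Gen 8 (s1): cancels prior s1^-1. Stack: [s2 s2 s1^-1 s2]
Gen 9 (s2^-1): cancels prior s2. Stack: [s2 s2 s1^-1]
Gen 10 (s1): cancels prior s1^-1. Stack: [s2 s2]
Gen 11 (s2^-1): cancels prior s2. Stack: [s2]
Gen 12 (s2^-1): cancels prior s2. Stack: []
Reduced word: (empty)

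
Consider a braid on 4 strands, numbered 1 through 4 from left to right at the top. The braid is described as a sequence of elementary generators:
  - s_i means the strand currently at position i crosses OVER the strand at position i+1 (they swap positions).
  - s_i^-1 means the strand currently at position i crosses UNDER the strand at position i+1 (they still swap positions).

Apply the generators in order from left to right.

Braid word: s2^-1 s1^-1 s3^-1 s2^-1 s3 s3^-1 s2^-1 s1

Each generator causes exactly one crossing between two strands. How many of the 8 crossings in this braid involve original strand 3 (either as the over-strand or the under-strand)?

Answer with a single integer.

Gen 1: crossing 2x3. Involves strand 3? yes. Count so far: 1
Gen 2: crossing 1x3. Involves strand 3? yes. Count so far: 2
Gen 3: crossing 2x4. Involves strand 3? no. Count so far: 2
Gen 4: crossing 1x4. Involves strand 3? no. Count so far: 2
Gen 5: crossing 1x2. Involves strand 3? no. Count so far: 2
Gen 6: crossing 2x1. Involves strand 3? no. Count so far: 2
Gen 7: crossing 4x1. Involves strand 3? no. Count so far: 2
Gen 8: crossing 3x1. Involves strand 3? yes. Count so far: 3

Answer: 3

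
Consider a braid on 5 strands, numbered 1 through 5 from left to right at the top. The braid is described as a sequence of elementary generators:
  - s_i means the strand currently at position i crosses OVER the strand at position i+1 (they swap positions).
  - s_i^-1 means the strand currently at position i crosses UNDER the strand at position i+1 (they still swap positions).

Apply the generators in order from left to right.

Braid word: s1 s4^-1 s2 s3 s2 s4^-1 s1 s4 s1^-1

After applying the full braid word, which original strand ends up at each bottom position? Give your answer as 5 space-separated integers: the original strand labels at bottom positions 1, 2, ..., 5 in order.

Answer: 2 5 3 1 4

Derivation:
Gen 1 (s1): strand 1 crosses over strand 2. Perm now: [2 1 3 4 5]
Gen 2 (s4^-1): strand 4 crosses under strand 5. Perm now: [2 1 3 5 4]
Gen 3 (s2): strand 1 crosses over strand 3. Perm now: [2 3 1 5 4]
Gen 4 (s3): strand 1 crosses over strand 5. Perm now: [2 3 5 1 4]
Gen 5 (s2): strand 3 crosses over strand 5. Perm now: [2 5 3 1 4]
Gen 6 (s4^-1): strand 1 crosses under strand 4. Perm now: [2 5 3 4 1]
Gen 7 (s1): strand 2 crosses over strand 5. Perm now: [5 2 3 4 1]
Gen 8 (s4): strand 4 crosses over strand 1. Perm now: [5 2 3 1 4]
Gen 9 (s1^-1): strand 5 crosses under strand 2. Perm now: [2 5 3 1 4]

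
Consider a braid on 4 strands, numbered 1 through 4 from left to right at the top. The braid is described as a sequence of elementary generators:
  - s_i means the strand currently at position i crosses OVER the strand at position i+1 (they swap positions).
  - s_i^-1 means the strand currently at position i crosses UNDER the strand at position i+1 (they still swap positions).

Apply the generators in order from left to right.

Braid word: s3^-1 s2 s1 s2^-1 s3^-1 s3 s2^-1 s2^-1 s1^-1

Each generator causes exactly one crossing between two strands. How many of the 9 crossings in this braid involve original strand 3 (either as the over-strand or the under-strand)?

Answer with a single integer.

Answer: 3

Derivation:
Gen 1: crossing 3x4. Involves strand 3? yes. Count so far: 1
Gen 2: crossing 2x4. Involves strand 3? no. Count so far: 1
Gen 3: crossing 1x4. Involves strand 3? no. Count so far: 1
Gen 4: crossing 1x2. Involves strand 3? no. Count so far: 1
Gen 5: crossing 1x3. Involves strand 3? yes. Count so far: 2
Gen 6: crossing 3x1. Involves strand 3? yes. Count so far: 3
Gen 7: crossing 2x1. Involves strand 3? no. Count so far: 3
Gen 8: crossing 1x2. Involves strand 3? no. Count so far: 3
Gen 9: crossing 4x2. Involves strand 3? no. Count so far: 3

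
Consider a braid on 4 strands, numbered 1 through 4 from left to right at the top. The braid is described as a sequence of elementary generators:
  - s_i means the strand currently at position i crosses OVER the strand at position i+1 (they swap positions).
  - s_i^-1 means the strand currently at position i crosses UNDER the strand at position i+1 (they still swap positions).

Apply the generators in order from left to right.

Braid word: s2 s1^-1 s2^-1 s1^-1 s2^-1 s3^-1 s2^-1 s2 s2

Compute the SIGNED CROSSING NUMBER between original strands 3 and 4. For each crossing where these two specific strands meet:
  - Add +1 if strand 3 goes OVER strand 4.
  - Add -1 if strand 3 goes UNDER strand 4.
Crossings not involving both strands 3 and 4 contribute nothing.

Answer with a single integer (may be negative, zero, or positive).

Gen 1: crossing 2x3. Both 3&4? no. Sum: 0
Gen 2: crossing 1x3. Both 3&4? no. Sum: 0
Gen 3: crossing 1x2. Both 3&4? no. Sum: 0
Gen 4: crossing 3x2. Both 3&4? no. Sum: 0
Gen 5: crossing 3x1. Both 3&4? no. Sum: 0
Gen 6: 3 under 4. Both 3&4? yes. Contrib: -1. Sum: -1
Gen 7: crossing 1x4. Both 3&4? no. Sum: -1
Gen 8: crossing 4x1. Both 3&4? no. Sum: -1
Gen 9: crossing 1x4. Both 3&4? no. Sum: -1

Answer: -1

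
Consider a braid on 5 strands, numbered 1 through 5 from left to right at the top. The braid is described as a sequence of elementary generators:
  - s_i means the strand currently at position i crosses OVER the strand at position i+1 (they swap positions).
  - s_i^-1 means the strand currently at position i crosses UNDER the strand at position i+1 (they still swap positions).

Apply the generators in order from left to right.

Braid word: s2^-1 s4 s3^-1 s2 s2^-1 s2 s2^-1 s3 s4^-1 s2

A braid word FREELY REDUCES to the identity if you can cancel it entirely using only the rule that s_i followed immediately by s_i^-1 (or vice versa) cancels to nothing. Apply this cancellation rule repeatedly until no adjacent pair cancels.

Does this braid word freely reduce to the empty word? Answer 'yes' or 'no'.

Gen 1 (s2^-1): push. Stack: [s2^-1]
Gen 2 (s4): push. Stack: [s2^-1 s4]
Gen 3 (s3^-1): push. Stack: [s2^-1 s4 s3^-1]
Gen 4 (s2): push. Stack: [s2^-1 s4 s3^-1 s2]
Gen 5 (s2^-1): cancels prior s2. Stack: [s2^-1 s4 s3^-1]
Gen 6 (s2): push. Stack: [s2^-1 s4 s3^-1 s2]
Gen 7 (s2^-1): cancels prior s2. Stack: [s2^-1 s4 s3^-1]
Gen 8 (s3): cancels prior s3^-1. Stack: [s2^-1 s4]
Gen 9 (s4^-1): cancels prior s4. Stack: [s2^-1]
Gen 10 (s2): cancels prior s2^-1. Stack: []
Reduced word: (empty)

Answer: yes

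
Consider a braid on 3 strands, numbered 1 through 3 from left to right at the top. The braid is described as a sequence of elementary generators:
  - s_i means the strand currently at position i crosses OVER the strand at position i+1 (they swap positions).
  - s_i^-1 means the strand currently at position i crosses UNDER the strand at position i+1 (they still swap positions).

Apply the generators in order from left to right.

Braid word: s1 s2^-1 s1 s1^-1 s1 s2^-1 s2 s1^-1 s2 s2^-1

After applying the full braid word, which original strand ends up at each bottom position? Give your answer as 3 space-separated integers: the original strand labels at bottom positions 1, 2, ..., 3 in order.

Gen 1 (s1): strand 1 crosses over strand 2. Perm now: [2 1 3]
Gen 2 (s2^-1): strand 1 crosses under strand 3. Perm now: [2 3 1]
Gen 3 (s1): strand 2 crosses over strand 3. Perm now: [3 2 1]
Gen 4 (s1^-1): strand 3 crosses under strand 2. Perm now: [2 3 1]
Gen 5 (s1): strand 2 crosses over strand 3. Perm now: [3 2 1]
Gen 6 (s2^-1): strand 2 crosses under strand 1. Perm now: [3 1 2]
Gen 7 (s2): strand 1 crosses over strand 2. Perm now: [3 2 1]
Gen 8 (s1^-1): strand 3 crosses under strand 2. Perm now: [2 3 1]
Gen 9 (s2): strand 3 crosses over strand 1. Perm now: [2 1 3]
Gen 10 (s2^-1): strand 1 crosses under strand 3. Perm now: [2 3 1]

Answer: 2 3 1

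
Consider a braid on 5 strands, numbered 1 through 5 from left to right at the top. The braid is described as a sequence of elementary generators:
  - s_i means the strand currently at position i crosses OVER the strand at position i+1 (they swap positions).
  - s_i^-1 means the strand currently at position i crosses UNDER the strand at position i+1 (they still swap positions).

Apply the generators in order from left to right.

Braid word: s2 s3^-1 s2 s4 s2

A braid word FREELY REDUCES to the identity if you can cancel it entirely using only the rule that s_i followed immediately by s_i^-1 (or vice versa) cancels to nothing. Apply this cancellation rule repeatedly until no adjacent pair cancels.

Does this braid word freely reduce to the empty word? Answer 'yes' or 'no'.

Answer: no

Derivation:
Gen 1 (s2): push. Stack: [s2]
Gen 2 (s3^-1): push. Stack: [s2 s3^-1]
Gen 3 (s2): push. Stack: [s2 s3^-1 s2]
Gen 4 (s4): push. Stack: [s2 s3^-1 s2 s4]
Gen 5 (s2): push. Stack: [s2 s3^-1 s2 s4 s2]
Reduced word: s2 s3^-1 s2 s4 s2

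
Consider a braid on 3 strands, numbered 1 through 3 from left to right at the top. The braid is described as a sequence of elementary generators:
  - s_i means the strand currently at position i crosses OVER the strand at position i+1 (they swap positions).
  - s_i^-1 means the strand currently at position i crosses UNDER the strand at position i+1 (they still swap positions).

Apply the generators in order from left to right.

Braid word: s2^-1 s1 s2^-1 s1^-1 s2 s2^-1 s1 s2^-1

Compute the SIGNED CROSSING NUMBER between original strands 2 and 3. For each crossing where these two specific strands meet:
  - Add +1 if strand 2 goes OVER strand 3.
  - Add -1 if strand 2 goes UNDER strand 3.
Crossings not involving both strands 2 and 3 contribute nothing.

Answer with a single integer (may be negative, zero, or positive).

Answer: 1

Derivation:
Gen 1: 2 under 3. Both 2&3? yes. Contrib: -1. Sum: -1
Gen 2: crossing 1x3. Both 2&3? no. Sum: -1
Gen 3: crossing 1x2. Both 2&3? no. Sum: -1
Gen 4: 3 under 2. Both 2&3? yes. Contrib: +1. Sum: 0
Gen 5: crossing 3x1. Both 2&3? no. Sum: 0
Gen 6: crossing 1x3. Both 2&3? no. Sum: 0
Gen 7: 2 over 3. Both 2&3? yes. Contrib: +1. Sum: 1
Gen 8: crossing 2x1. Both 2&3? no. Sum: 1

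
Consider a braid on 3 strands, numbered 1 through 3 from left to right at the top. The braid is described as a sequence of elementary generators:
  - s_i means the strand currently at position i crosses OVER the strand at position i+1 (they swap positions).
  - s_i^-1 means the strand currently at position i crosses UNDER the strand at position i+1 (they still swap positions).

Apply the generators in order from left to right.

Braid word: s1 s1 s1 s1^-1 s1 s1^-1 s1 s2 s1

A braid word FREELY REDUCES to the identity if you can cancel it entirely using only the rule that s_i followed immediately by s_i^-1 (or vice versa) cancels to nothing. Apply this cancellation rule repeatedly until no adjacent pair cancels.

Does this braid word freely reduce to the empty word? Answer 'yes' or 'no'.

Answer: no

Derivation:
Gen 1 (s1): push. Stack: [s1]
Gen 2 (s1): push. Stack: [s1 s1]
Gen 3 (s1): push. Stack: [s1 s1 s1]
Gen 4 (s1^-1): cancels prior s1. Stack: [s1 s1]
Gen 5 (s1): push. Stack: [s1 s1 s1]
Gen 6 (s1^-1): cancels prior s1. Stack: [s1 s1]
Gen 7 (s1): push. Stack: [s1 s1 s1]
Gen 8 (s2): push. Stack: [s1 s1 s1 s2]
Gen 9 (s1): push. Stack: [s1 s1 s1 s2 s1]
Reduced word: s1 s1 s1 s2 s1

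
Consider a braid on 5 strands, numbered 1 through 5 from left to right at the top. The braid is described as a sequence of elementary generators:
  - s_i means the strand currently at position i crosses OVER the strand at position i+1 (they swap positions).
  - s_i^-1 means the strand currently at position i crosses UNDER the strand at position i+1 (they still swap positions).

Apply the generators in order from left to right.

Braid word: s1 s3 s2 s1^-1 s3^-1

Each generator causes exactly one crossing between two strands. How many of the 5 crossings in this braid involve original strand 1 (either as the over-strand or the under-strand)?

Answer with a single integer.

Gen 1: crossing 1x2. Involves strand 1? yes. Count so far: 1
Gen 2: crossing 3x4. Involves strand 1? no. Count so far: 1
Gen 3: crossing 1x4. Involves strand 1? yes. Count so far: 2
Gen 4: crossing 2x4. Involves strand 1? no. Count so far: 2
Gen 5: crossing 1x3. Involves strand 1? yes. Count so far: 3

Answer: 3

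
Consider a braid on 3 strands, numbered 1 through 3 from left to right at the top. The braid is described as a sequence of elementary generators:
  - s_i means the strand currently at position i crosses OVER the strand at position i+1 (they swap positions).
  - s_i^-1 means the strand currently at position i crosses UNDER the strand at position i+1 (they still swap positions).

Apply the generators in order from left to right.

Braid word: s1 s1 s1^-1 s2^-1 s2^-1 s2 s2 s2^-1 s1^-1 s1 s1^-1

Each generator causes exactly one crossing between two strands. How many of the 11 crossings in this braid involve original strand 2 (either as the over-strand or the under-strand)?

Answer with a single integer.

Gen 1: crossing 1x2. Involves strand 2? yes. Count so far: 1
Gen 2: crossing 2x1. Involves strand 2? yes. Count so far: 2
Gen 3: crossing 1x2. Involves strand 2? yes. Count so far: 3
Gen 4: crossing 1x3. Involves strand 2? no. Count so far: 3
Gen 5: crossing 3x1. Involves strand 2? no. Count so far: 3
Gen 6: crossing 1x3. Involves strand 2? no. Count so far: 3
Gen 7: crossing 3x1. Involves strand 2? no. Count so far: 3
Gen 8: crossing 1x3. Involves strand 2? no. Count so far: 3
Gen 9: crossing 2x3. Involves strand 2? yes. Count so far: 4
Gen 10: crossing 3x2. Involves strand 2? yes. Count so far: 5
Gen 11: crossing 2x3. Involves strand 2? yes. Count so far: 6

Answer: 6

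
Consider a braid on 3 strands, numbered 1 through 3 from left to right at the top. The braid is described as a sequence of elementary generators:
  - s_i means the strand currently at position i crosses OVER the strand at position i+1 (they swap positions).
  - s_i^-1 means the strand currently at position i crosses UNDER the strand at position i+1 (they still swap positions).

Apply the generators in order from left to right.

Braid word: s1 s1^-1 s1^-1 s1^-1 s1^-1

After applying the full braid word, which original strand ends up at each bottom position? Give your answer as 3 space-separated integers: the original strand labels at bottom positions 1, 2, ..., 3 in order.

Gen 1 (s1): strand 1 crosses over strand 2. Perm now: [2 1 3]
Gen 2 (s1^-1): strand 2 crosses under strand 1. Perm now: [1 2 3]
Gen 3 (s1^-1): strand 1 crosses under strand 2. Perm now: [2 1 3]
Gen 4 (s1^-1): strand 2 crosses under strand 1. Perm now: [1 2 3]
Gen 5 (s1^-1): strand 1 crosses under strand 2. Perm now: [2 1 3]

Answer: 2 1 3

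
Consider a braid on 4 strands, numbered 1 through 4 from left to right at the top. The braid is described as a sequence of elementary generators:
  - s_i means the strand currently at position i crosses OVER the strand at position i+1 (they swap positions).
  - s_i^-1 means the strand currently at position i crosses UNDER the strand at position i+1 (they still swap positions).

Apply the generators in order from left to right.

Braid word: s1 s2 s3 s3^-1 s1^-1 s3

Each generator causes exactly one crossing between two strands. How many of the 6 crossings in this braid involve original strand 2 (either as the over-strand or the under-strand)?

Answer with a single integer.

Answer: 2

Derivation:
Gen 1: crossing 1x2. Involves strand 2? yes. Count so far: 1
Gen 2: crossing 1x3. Involves strand 2? no. Count so far: 1
Gen 3: crossing 1x4. Involves strand 2? no. Count so far: 1
Gen 4: crossing 4x1. Involves strand 2? no. Count so far: 1
Gen 5: crossing 2x3. Involves strand 2? yes. Count so far: 2
Gen 6: crossing 1x4. Involves strand 2? no. Count so far: 2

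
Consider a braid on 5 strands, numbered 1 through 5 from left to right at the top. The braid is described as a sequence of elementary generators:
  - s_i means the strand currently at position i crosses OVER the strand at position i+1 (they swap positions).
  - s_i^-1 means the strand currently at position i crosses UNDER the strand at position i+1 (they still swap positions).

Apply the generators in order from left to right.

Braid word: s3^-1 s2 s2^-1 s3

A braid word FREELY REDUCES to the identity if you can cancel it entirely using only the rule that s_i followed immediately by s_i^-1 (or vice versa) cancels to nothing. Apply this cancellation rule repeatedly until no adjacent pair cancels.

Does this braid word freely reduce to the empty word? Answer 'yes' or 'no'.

Answer: yes

Derivation:
Gen 1 (s3^-1): push. Stack: [s3^-1]
Gen 2 (s2): push. Stack: [s3^-1 s2]
Gen 3 (s2^-1): cancels prior s2. Stack: [s3^-1]
Gen 4 (s3): cancels prior s3^-1. Stack: []
Reduced word: (empty)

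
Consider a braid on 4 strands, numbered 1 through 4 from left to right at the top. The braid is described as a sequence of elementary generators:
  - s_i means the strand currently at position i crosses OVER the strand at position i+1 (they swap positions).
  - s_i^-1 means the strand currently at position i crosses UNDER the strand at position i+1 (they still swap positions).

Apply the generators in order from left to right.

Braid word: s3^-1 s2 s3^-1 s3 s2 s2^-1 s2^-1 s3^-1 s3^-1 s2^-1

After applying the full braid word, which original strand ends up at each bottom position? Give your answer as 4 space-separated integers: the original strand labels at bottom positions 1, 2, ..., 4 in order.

Gen 1 (s3^-1): strand 3 crosses under strand 4. Perm now: [1 2 4 3]
Gen 2 (s2): strand 2 crosses over strand 4. Perm now: [1 4 2 3]
Gen 3 (s3^-1): strand 2 crosses under strand 3. Perm now: [1 4 3 2]
Gen 4 (s3): strand 3 crosses over strand 2. Perm now: [1 4 2 3]
Gen 5 (s2): strand 4 crosses over strand 2. Perm now: [1 2 4 3]
Gen 6 (s2^-1): strand 2 crosses under strand 4. Perm now: [1 4 2 3]
Gen 7 (s2^-1): strand 4 crosses under strand 2. Perm now: [1 2 4 3]
Gen 8 (s3^-1): strand 4 crosses under strand 3. Perm now: [1 2 3 4]
Gen 9 (s3^-1): strand 3 crosses under strand 4. Perm now: [1 2 4 3]
Gen 10 (s2^-1): strand 2 crosses under strand 4. Perm now: [1 4 2 3]

Answer: 1 4 2 3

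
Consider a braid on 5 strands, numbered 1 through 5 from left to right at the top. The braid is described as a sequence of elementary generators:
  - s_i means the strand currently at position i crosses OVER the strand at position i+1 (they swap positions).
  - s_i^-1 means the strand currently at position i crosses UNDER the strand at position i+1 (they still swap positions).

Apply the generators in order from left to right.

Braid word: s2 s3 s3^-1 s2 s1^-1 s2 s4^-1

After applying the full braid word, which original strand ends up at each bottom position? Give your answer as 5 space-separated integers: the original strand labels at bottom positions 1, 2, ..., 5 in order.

Answer: 2 3 1 5 4

Derivation:
Gen 1 (s2): strand 2 crosses over strand 3. Perm now: [1 3 2 4 5]
Gen 2 (s3): strand 2 crosses over strand 4. Perm now: [1 3 4 2 5]
Gen 3 (s3^-1): strand 4 crosses under strand 2. Perm now: [1 3 2 4 5]
Gen 4 (s2): strand 3 crosses over strand 2. Perm now: [1 2 3 4 5]
Gen 5 (s1^-1): strand 1 crosses under strand 2. Perm now: [2 1 3 4 5]
Gen 6 (s2): strand 1 crosses over strand 3. Perm now: [2 3 1 4 5]
Gen 7 (s4^-1): strand 4 crosses under strand 5. Perm now: [2 3 1 5 4]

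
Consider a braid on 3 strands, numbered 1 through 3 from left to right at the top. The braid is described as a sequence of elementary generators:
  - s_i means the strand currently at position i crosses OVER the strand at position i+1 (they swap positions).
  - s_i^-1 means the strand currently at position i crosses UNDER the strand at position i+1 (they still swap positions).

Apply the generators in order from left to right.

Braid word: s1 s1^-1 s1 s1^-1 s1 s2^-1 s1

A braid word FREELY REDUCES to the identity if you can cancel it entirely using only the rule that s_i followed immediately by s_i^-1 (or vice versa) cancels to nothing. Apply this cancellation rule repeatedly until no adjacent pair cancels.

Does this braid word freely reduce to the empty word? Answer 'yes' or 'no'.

Gen 1 (s1): push. Stack: [s1]
Gen 2 (s1^-1): cancels prior s1. Stack: []
Gen 3 (s1): push. Stack: [s1]
Gen 4 (s1^-1): cancels prior s1. Stack: []
Gen 5 (s1): push. Stack: [s1]
Gen 6 (s2^-1): push. Stack: [s1 s2^-1]
Gen 7 (s1): push. Stack: [s1 s2^-1 s1]
Reduced word: s1 s2^-1 s1

Answer: no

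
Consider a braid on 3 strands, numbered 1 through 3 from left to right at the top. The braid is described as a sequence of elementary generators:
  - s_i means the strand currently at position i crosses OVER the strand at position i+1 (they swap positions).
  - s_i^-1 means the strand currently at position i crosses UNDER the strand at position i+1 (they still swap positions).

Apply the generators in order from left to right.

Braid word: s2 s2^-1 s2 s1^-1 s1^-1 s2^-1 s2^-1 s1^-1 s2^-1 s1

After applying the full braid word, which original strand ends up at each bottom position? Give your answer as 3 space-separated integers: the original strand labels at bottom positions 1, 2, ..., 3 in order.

Answer: 2 3 1

Derivation:
Gen 1 (s2): strand 2 crosses over strand 3. Perm now: [1 3 2]
Gen 2 (s2^-1): strand 3 crosses under strand 2. Perm now: [1 2 3]
Gen 3 (s2): strand 2 crosses over strand 3. Perm now: [1 3 2]
Gen 4 (s1^-1): strand 1 crosses under strand 3. Perm now: [3 1 2]
Gen 5 (s1^-1): strand 3 crosses under strand 1. Perm now: [1 3 2]
Gen 6 (s2^-1): strand 3 crosses under strand 2. Perm now: [1 2 3]
Gen 7 (s2^-1): strand 2 crosses under strand 3. Perm now: [1 3 2]
Gen 8 (s1^-1): strand 1 crosses under strand 3. Perm now: [3 1 2]
Gen 9 (s2^-1): strand 1 crosses under strand 2. Perm now: [3 2 1]
Gen 10 (s1): strand 3 crosses over strand 2. Perm now: [2 3 1]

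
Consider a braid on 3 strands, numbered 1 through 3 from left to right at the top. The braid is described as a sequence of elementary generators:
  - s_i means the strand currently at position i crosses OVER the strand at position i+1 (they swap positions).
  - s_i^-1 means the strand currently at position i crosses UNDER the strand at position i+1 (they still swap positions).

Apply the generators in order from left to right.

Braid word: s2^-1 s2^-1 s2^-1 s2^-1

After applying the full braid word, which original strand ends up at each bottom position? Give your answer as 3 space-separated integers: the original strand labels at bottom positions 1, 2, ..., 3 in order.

Gen 1 (s2^-1): strand 2 crosses under strand 3. Perm now: [1 3 2]
Gen 2 (s2^-1): strand 3 crosses under strand 2. Perm now: [1 2 3]
Gen 3 (s2^-1): strand 2 crosses under strand 3. Perm now: [1 3 2]
Gen 4 (s2^-1): strand 3 crosses under strand 2. Perm now: [1 2 3]

Answer: 1 2 3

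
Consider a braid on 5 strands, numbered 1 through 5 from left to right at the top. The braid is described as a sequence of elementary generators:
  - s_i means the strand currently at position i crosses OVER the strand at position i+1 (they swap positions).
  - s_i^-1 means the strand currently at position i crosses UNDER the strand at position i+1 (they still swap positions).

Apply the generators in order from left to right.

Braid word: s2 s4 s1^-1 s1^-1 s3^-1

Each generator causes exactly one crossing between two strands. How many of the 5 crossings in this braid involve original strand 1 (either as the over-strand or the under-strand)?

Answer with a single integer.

Gen 1: crossing 2x3. Involves strand 1? no. Count so far: 0
Gen 2: crossing 4x5. Involves strand 1? no. Count so far: 0
Gen 3: crossing 1x3. Involves strand 1? yes. Count so far: 1
Gen 4: crossing 3x1. Involves strand 1? yes. Count so far: 2
Gen 5: crossing 2x5. Involves strand 1? no. Count so far: 2

Answer: 2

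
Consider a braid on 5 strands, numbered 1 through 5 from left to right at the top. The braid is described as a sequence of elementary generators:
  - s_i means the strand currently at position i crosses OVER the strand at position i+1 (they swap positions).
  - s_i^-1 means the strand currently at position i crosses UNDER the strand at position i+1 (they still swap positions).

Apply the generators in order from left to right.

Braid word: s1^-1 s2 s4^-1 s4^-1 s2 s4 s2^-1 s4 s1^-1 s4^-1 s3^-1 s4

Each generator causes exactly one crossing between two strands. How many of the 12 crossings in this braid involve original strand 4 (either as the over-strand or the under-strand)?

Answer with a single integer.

Gen 1: crossing 1x2. Involves strand 4? no. Count so far: 0
Gen 2: crossing 1x3. Involves strand 4? no. Count so far: 0
Gen 3: crossing 4x5. Involves strand 4? yes. Count so far: 1
Gen 4: crossing 5x4. Involves strand 4? yes. Count so far: 2
Gen 5: crossing 3x1. Involves strand 4? no. Count so far: 2
Gen 6: crossing 4x5. Involves strand 4? yes. Count so far: 3
Gen 7: crossing 1x3. Involves strand 4? no. Count so far: 3
Gen 8: crossing 5x4. Involves strand 4? yes. Count so far: 4
Gen 9: crossing 2x3. Involves strand 4? no. Count so far: 4
Gen 10: crossing 4x5. Involves strand 4? yes. Count so far: 5
Gen 11: crossing 1x5. Involves strand 4? no. Count so far: 5
Gen 12: crossing 1x4. Involves strand 4? yes. Count so far: 6

Answer: 6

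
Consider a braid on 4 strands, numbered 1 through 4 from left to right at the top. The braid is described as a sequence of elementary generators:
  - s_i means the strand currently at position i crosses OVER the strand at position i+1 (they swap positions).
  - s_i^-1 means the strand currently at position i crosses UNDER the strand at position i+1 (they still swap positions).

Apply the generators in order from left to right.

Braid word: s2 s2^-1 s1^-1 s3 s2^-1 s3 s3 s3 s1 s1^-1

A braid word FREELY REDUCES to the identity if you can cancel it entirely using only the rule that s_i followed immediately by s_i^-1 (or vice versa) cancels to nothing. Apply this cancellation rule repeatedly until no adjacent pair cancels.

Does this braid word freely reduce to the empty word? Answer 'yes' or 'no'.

Answer: no

Derivation:
Gen 1 (s2): push. Stack: [s2]
Gen 2 (s2^-1): cancels prior s2. Stack: []
Gen 3 (s1^-1): push. Stack: [s1^-1]
Gen 4 (s3): push. Stack: [s1^-1 s3]
Gen 5 (s2^-1): push. Stack: [s1^-1 s3 s2^-1]
Gen 6 (s3): push. Stack: [s1^-1 s3 s2^-1 s3]
Gen 7 (s3): push. Stack: [s1^-1 s3 s2^-1 s3 s3]
Gen 8 (s3): push. Stack: [s1^-1 s3 s2^-1 s3 s3 s3]
Gen 9 (s1): push. Stack: [s1^-1 s3 s2^-1 s3 s3 s3 s1]
Gen 10 (s1^-1): cancels prior s1. Stack: [s1^-1 s3 s2^-1 s3 s3 s3]
Reduced word: s1^-1 s3 s2^-1 s3 s3 s3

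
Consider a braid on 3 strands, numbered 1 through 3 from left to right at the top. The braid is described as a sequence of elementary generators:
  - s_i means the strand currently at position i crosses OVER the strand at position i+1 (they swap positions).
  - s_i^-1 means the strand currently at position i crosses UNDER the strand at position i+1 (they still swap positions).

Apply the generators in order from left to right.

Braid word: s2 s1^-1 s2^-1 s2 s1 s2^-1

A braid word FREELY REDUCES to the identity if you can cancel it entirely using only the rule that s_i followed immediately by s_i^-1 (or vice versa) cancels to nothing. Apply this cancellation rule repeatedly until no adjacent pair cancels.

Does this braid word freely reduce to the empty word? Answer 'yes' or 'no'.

Answer: yes

Derivation:
Gen 1 (s2): push. Stack: [s2]
Gen 2 (s1^-1): push. Stack: [s2 s1^-1]
Gen 3 (s2^-1): push. Stack: [s2 s1^-1 s2^-1]
Gen 4 (s2): cancels prior s2^-1. Stack: [s2 s1^-1]
Gen 5 (s1): cancels prior s1^-1. Stack: [s2]
Gen 6 (s2^-1): cancels prior s2. Stack: []
Reduced word: (empty)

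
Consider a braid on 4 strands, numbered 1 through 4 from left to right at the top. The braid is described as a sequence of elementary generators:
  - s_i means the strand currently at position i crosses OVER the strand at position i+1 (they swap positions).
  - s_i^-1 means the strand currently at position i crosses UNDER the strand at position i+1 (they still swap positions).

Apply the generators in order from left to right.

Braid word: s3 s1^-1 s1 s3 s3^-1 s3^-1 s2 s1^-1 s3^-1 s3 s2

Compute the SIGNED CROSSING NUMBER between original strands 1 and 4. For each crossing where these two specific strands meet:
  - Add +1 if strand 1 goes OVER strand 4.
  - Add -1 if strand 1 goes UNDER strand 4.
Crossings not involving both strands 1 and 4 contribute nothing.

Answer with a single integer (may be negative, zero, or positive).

Gen 1: crossing 3x4. Both 1&4? no. Sum: 0
Gen 2: crossing 1x2. Both 1&4? no. Sum: 0
Gen 3: crossing 2x1. Both 1&4? no. Sum: 0
Gen 4: crossing 4x3. Both 1&4? no. Sum: 0
Gen 5: crossing 3x4. Both 1&4? no. Sum: 0
Gen 6: crossing 4x3. Both 1&4? no. Sum: 0
Gen 7: crossing 2x3. Both 1&4? no. Sum: 0
Gen 8: crossing 1x3. Both 1&4? no. Sum: 0
Gen 9: crossing 2x4. Both 1&4? no. Sum: 0
Gen 10: crossing 4x2. Both 1&4? no. Sum: 0
Gen 11: crossing 1x2. Both 1&4? no. Sum: 0

Answer: 0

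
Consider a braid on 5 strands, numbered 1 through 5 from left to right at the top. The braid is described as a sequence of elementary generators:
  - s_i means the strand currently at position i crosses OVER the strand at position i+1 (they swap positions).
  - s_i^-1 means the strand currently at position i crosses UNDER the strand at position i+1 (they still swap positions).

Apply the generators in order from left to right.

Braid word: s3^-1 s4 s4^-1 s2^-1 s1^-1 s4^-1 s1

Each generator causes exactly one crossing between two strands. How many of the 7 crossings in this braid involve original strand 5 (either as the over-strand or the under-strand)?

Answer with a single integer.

Answer: 3

Derivation:
Gen 1: crossing 3x4. Involves strand 5? no. Count so far: 0
Gen 2: crossing 3x5. Involves strand 5? yes. Count so far: 1
Gen 3: crossing 5x3. Involves strand 5? yes. Count so far: 2
Gen 4: crossing 2x4. Involves strand 5? no. Count so far: 2
Gen 5: crossing 1x4. Involves strand 5? no. Count so far: 2
Gen 6: crossing 3x5. Involves strand 5? yes. Count so far: 3
Gen 7: crossing 4x1. Involves strand 5? no. Count so far: 3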